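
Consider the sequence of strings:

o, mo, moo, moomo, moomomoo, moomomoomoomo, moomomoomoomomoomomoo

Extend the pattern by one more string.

This is a Fibonacci-style word recurrence s(k) = s(k−1)·s(k−2): e.g. mo·o = moo.
So term 8 is moomomoomoomomoomomoo·moomomoomoomo.

moomomoomoomomoomomoomoomomoomoomo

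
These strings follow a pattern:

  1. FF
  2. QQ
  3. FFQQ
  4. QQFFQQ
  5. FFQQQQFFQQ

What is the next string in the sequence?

Each term (from the third on) is the two preceding terms concatenated in order: term 3 = FF·QQ = FFQQ.
So term 6 is QQFFQQ·FFQQQQFFQQ.

QQFFQQFFQQQQFFQQ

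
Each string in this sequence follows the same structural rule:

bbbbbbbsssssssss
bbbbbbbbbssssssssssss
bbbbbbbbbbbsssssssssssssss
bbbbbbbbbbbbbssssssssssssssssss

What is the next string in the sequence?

bbbbbbbbbbbbbbbsssssssssssssssssssss

Term n consists of 2n+1 b's, followed by 3n s's, where the shown terms are n = 3, 4, 5, 6.
At n = 7 the blocks have lengths 15, 21.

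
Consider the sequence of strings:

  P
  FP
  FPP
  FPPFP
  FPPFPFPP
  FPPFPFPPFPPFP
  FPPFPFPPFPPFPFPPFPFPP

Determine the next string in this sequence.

Each term (from the third on) is the previous term followed by the one before it: term 3 = FP·P = FPP.
So term 8 is FPPFPFPPFPPFPFPPFPFPP·FPPFPFPPFPPFP.

FPPFPFPPFPPFPFPPFPFPPFPPFPFPPFPPFP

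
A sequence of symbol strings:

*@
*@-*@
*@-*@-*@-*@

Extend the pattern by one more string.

s(k+1) = s(k)·-·s(k) — each term doubles the last with '-' between the halves.
So the next term is two copies of *@-*@-*@-*@ with '-' between the halves.

*@-*@-*@-*@-*@-*@-*@-*@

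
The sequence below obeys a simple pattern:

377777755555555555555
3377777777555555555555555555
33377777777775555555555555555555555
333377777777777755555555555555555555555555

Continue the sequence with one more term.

3333377777777777777555555555555555555555555555555

Term n consists of n-2 3's, followed by 2n 7's, followed by 4n+2 5's, where the shown terms are n = 3, 4, 5, 6.
For the next term, n = 7, so the run lengths are 5, 14, 30.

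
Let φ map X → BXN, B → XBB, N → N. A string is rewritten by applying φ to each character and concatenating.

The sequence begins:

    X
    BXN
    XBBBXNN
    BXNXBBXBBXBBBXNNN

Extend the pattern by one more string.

Rewriting the 17 symbols of BXNXBBXBBXBBBXNNN one by one yields XBB BXN N BXN XBB XBB BXN XBB XBB BXN XBB XBB XBB BXN N N N; concatenated:

XBBBXNNBXNXBBXBBBXNXBBXBBBXNXBBXBBXBBBXNNNN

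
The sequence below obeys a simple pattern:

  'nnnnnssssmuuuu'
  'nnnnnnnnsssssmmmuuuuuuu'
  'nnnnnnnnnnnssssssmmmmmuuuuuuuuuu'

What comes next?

nnnnnnnnnnnnnnsssssssmmmmmmmuuuuuuuuuuuuu

The n-th term is 3n+2 n's then n+3 s's then 2n-1 m's then 3n+1 u's (n = 1, 2, …).
For the next term, n = 4, so the run lengths are 14, 7, 7, 13.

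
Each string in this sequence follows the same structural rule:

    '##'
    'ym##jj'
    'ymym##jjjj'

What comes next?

Each term wraps the previous one in ym on the left and jj on the right.
So the next term is ym·ymym##jjjj·jj.

ymymym##jjjjjj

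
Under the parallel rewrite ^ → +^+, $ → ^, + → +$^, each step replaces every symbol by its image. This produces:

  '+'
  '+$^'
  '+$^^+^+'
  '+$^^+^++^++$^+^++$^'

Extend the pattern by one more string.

φ(+$^^+^++^++$^+^++$^) expands symbol-by-symbol to +$^ ^ +^+ +^+ +$^ +^+ +$^ +$^ +^+ +$^ +$^ ^ +^+ +$^ +^+ +$^ +$^ ^ +^+; joining the 19 pieces gives the next term.

+$^^+^++^++$^+^++$^+$^+^++$^+$^^+^++$^+^++$^+$^^+^+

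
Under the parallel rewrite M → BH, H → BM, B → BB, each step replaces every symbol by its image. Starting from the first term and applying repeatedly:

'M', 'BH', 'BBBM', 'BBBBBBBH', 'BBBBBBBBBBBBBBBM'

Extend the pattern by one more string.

φ(BBBBBBBBBBBBBBBM) expands symbol-by-symbol to BB BB BB BB BB BB BB BB BB BB BB BB BB BB BB BH; joining the 16 pieces gives the next term.

BBBBBBBBBBBBBBBBBBBBBBBBBBBBBBBH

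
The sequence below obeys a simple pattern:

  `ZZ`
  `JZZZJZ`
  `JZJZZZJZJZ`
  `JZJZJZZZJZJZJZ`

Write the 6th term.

JZJZJZJZJZZZJZJZJZJZJZ

s(k+1) = JZ·s(k)·JZ, so each term gains JZ as a prefix and JZ as a suffix.
From JZJZJZZZJZJZJZ, 2 further steps: JZJZJZZZJZJZJZ → JZJZJZJZZZJZJZJZJZ → (answer).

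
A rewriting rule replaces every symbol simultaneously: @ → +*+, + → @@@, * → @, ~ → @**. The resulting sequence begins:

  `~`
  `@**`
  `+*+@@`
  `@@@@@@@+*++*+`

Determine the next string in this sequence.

Rewriting the 13 symbols of @@@@@@@+*++*+ one by one yields +*+ +*+ +*+ +*+ +*+ +*+ +*+ @@@ @ @@@ @@@ @ @@@; concatenated:

+*++*++*++*++*++*++*+@@@@@@@@@@@@@@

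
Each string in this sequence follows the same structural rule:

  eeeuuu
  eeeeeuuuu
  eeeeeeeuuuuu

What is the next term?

Each string has the form e^{2n-1} u^{n+1}, where the shown terms are n = 2, 3, 4.
Setting n = 5 gives 9, 6 characters in each block.

eeeeeeeeeuuuuuu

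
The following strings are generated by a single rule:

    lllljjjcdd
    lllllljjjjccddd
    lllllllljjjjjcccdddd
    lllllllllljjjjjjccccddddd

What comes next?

Term n consists of 2n l's, followed by n+1 j's, followed by n-1 c's, followed by n d's, where the shown terms are n = 2, 3, 4, 5.
At n = 6 the blocks have lengths 12, 7, 5, 6.

lllllllllllljjjjjjjcccccdddddd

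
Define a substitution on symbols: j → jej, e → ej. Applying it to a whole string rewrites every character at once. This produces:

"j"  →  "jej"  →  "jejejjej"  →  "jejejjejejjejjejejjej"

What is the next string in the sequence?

jejejjejejjejjejejjejejjejjejejjejjejejjejejjejjejejjej

φ(jejejjejejjejjejejjej) expands symbol-by-symbol to jej ej jej ej jej jej ej jej ej jej jej ej jej jej ej jej ej jej jej ej jej; joining the 21 pieces gives the next term.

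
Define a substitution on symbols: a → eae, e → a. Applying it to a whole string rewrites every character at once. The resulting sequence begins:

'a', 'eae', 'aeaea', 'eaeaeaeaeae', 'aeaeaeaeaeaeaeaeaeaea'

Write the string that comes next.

eaeaeaeaeaeaeaeaeaeaeaeaeaeaeaeaeaeaeaeaeae

Replace each of the 21 characters of aeaeaeaeaeaeaeaeaeaea in place — eae a eae a eae a eae a eae a eae a eae a eae a eae a eae a eae — and concatenate.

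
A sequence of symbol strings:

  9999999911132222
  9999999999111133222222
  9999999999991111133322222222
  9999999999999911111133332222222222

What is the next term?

Term n consists of 2n+2 9's, followed by n 1's, followed by n-2 3's, followed by 2n-2 2's, where the shown terms are n = 3, 4, 5, 6.
For the next term, n = 7, so the run lengths are 16, 7, 5, 12.

9999999999999999111111133333222222222222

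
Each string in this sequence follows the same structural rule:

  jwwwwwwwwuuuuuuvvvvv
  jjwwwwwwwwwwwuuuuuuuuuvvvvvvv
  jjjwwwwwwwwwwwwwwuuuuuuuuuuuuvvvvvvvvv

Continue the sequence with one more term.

Term n consists of n-1 j's, followed by 3n+2 w's, followed by 3n u's, followed by 2n+1 v's, where the shown terms are n = 2, 3, 4.
For the next term, n = 5, so the run lengths are 4, 17, 15, 11.

jjjjwwwwwwwwwwwwwwwwwuuuuuuuuuuuuuuuvvvvvvvvvvv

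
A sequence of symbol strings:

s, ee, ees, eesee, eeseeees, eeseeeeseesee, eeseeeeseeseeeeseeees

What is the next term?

This is a Fibonacci-style word recurrence s(k) = s(k−1)·s(k−2): e.g. ee·s = ees.
The next term joins eeseeeeseeseeeeseeees and eeseeeeseesee.

eeseeeeseeseeeeseeeeseeseeeeseesee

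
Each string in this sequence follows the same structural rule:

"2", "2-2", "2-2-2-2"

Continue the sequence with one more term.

s(k+1) = s(k)·-·s(k) — each term doubles the last with '-' between the halves.
Doubling 2-2-2-2 with '-' between the halves:

2-2-2-2-2-2-2-2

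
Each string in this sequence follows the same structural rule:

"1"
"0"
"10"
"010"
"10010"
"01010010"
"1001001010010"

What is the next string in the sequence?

This is a Fibonacci-style word recurrence s(k) = s(k−2)·s(k−1): e.g. 1·0 = 10.
The next term joins 01010010 and 1001001010010.

010100101001001010010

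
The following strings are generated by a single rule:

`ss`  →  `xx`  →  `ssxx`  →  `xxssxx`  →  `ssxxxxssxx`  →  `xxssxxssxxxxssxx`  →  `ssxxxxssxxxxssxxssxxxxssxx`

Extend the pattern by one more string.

Each term (from the third on) is the two preceding terms concatenated in order: term 3 = ss·xx = ssxx.
The next term joins xxssxxssxxxxssxx and ssxxxxssxxxxssxxssxxxxssxx.

xxssxxssxxxxssxxssxxxxssxxxxssxxssxxxxssxx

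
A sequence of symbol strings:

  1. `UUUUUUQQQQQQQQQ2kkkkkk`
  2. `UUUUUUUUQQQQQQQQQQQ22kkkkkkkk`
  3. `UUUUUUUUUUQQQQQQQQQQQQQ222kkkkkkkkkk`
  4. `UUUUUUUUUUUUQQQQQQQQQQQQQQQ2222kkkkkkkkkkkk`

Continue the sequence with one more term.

Each string has the form U^{2n} Q^{2n+3} 2^{n-2} k^{2n}, where the shown terms are n = 3, 4, 5, 6.
For the next term, n = 7, so the run lengths are 14, 17, 5, 14.

UUUUUUUUUUUUUUQQQQQQQQQQQQQQQQQ22222kkkkkkkkkkkkkk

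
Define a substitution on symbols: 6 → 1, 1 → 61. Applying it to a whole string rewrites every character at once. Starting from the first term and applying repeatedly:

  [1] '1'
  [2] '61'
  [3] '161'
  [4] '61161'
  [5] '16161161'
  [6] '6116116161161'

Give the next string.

Rewriting the 13 symbols of 6116116161161 one by one yields 1 61 61 1 61 61 1 61 1 61 61 1 61; concatenated:

161611616116116161161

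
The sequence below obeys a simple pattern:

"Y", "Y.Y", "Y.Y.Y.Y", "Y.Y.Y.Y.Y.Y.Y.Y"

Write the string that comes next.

s(k+1) = s(k)·.·s(k) — each term doubles the last with '.' between the halves.
Doubling Y.Y.Y.Y.Y.Y.Y.Y with '.' between the halves:

Y.Y.Y.Y.Y.Y.Y.Y.Y.Y.Y.Y.Y.Y.Y.Y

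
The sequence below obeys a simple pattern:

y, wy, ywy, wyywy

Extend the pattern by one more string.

ywywyywy

From term 3 onward, concatenate the second-to-last term with the last: y·wy = ywy, wy·ywy = wyywy, …
So term 5 is ywy·wyywy.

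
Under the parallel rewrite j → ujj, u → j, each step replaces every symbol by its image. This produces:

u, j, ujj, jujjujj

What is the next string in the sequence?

Apply φ to jujjujj symbol by symbol: j→ujj, u→j, j→ujj, j→ujj, u→j, j→ujj, j→ujj; joined: ujj j ujj ujj j ujj ujj.

ujjjujjujjjujjujj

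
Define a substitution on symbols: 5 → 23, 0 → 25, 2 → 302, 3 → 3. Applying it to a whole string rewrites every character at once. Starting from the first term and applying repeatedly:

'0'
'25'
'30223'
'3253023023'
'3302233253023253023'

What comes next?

φ(3302233253023253023) expands symbol-by-symbol to 3 3 25 302 302 3 3 302 23 3 25 302 3 302 23 3 25 302 3; joining the 19 pieces gives the next term.

332530230233302233253023302233253023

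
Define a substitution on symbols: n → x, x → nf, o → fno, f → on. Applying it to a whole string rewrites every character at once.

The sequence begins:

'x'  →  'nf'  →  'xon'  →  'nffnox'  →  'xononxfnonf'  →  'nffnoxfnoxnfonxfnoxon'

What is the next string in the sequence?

Rewriting the 21 symbols of nffnoxfnoxnfonxfnoxon one by one yields x on on x fno nf on x fno nf x on fno x nf on x fno nf fno x; concatenated:

xononxfnonfonxfnonfxonfnoxnfonxfnonffnox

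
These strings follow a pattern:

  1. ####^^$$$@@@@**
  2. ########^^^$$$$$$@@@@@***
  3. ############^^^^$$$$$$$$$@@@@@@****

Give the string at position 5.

Reading off run lengths: # runs 4, 8, 12; ^ runs 2, 3, 4; $ runs 3, 6, 9; @ runs 4, 5, 6; * runs 2, 3, 4 — each is linear in n (n = 1, 2, …).
Setting n = 5 gives 20, 6, 15, 8, 6 characters in each block.

####################^^^^^^$$$$$$$$$$$$$$$@@@@@@@@******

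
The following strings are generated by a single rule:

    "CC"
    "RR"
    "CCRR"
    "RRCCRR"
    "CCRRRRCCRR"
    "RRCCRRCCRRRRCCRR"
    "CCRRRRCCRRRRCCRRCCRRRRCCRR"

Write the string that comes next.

RRCCRRCCRRRRCCRRCCRRRRCCRRRRCCRRCCRRRRCCRR

Each term (from the third on) is the two preceding terms concatenated in order: term 3 = CC·RR = CCRR.
Continuing: RRCCRRCCRRRRCCRR · CCRRRRCCRRRRCCRRCCRRRRCCRR gives term 8.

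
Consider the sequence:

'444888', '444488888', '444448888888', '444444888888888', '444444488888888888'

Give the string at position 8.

The n-th term is n+1 4's then 2n-1 8's, where the shown terms are n = 2, 3, 4, 5, 6.
At n = 9 the blocks have lengths 10, 17.

444444444488888888888888888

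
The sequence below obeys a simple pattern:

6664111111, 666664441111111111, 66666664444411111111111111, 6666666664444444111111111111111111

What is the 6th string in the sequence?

66666666666664444444444411111111111111111111111111

Term n consists of 2n+1 6's, followed by 2n-1 4's, followed by 4n+2 1's (n = 1, 2, …).
At n = 6 the blocks have lengths 13, 11, 26.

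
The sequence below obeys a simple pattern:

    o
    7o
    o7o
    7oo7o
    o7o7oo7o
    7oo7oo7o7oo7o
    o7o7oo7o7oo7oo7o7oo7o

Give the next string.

From term 3 onward, concatenate the second-to-last term with the last: o·7o = o7o, 7o·o7o = 7oo7o, …
So term 8 is 7oo7oo7o7oo7o·o7o7oo7o7oo7oo7o7oo7o.

7oo7oo7o7oo7oo7o7oo7o7oo7oo7o7oo7o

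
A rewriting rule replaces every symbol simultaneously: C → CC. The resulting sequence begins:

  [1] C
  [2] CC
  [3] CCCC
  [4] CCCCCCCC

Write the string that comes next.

Rewriting each symbol of CCCCCCCC: C→CC, C→CC, C→CC, C→CC, C→CC, C→CC, C→CC, C→CC, which concatenates to CC CC CC CC CC CC CC CC.

CCCCCCCCCCCCCCCC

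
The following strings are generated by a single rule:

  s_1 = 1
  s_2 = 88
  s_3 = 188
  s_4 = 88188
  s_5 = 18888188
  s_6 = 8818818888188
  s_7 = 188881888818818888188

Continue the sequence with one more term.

8818818888188188881888818818888188

Each term (from the third on) is the two preceding terms concatenated in order: term 3 = 1·88 = 188.
The next term joins 8818818888188 and 188881888818818888188.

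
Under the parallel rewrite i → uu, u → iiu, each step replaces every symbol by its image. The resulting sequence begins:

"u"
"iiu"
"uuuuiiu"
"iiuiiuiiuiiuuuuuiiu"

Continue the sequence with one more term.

uuuuiiuuuuuiiuuuuuiiuuuuuiiuiiuiiuiiuiiuuuuuiiu

Applying the rule to each of the 19 symbols of iiuiiuiiuiiuuuuuiiu gives the pieces uu uu iiu uu uu iiu uu uu iiu uu uu iiu iiu iiu iiu iiu uu uu iiu, which concatenate to the answer.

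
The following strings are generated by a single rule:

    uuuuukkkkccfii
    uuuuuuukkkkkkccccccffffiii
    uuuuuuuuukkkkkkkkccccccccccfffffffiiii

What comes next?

The n-th term is 2n+3 u's then 2n+2 k's then 4n-2 c's then 3n-2 f's then n+1 i's (n = 1, 2, …).
For the next term, n = 4, so the run lengths are 11, 10, 14, 10, 5.

uuuuuuuuuuukkkkkkkkkkccccccccccccccffffffffffiiiii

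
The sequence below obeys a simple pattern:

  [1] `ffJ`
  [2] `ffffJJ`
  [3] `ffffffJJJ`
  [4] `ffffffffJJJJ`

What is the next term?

ffffffffffJJJJJ

Each string has the form f^{2n} J^{n} (n = 1, 2, …).
Setting n = 5 gives 10, 5 characters in each block.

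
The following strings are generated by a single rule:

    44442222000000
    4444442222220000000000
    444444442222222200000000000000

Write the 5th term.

4444444444442222222222220000000000000000000000

The n-th term is 2n 4's then 2n 2's then 4n-2 0's, where the shown terms are n = 2, 3, 4.
Setting n = 6 gives 12, 12, 22 characters in each block.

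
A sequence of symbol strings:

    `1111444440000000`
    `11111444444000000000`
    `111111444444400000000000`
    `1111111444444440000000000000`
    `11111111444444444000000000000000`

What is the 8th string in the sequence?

11111111111444444444444000000000000000000000

The n-th term is n+1 1's then n+2 4's then 2n+1 0's, where the shown terms are n = 3, 4, 5, 6, 7.
Setting n = 10 gives 11, 12, 21 characters in each block.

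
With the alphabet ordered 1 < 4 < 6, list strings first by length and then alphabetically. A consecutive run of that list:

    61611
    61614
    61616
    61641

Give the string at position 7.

61661

Advancing 3 positions from 61641 through 61641 → 61644 → 61646 reaches term 7.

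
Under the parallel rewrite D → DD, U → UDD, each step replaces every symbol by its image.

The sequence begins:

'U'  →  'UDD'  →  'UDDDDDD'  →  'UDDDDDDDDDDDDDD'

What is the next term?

UDDDDDDDDDDDDDDDDDDDDDDDDDDDDDD

φ(UDDDDDDDDDDDDDD) expands symbol-by-symbol to UDD DD DD DD DD DD DD DD DD DD DD DD DD DD DD; joining the 15 pieces gives the next term.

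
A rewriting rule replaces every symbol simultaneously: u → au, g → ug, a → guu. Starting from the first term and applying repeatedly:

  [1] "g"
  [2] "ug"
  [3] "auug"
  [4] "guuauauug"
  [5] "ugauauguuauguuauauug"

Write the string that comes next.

φ(ugauauguuauguuauauug) expands symbol-by-symbol to au ug guu au guu au ug au au guu au ug au au guu au guu au au ug; joining the 20 pieces gives the next term.

auugguuauguuauugauauguuauugauauguuauguuauauug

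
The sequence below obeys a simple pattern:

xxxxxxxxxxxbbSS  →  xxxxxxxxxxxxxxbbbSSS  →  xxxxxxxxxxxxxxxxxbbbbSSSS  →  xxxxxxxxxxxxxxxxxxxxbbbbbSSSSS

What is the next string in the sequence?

xxxxxxxxxxxxxxxxxxxxxxxbbbbbbSSSSSS

Term n consists of 3n+2 x's, followed by n-1 b's, followed by n-1 S's, where the shown terms are n = 3, 4, 5, 6.
At n = 7 the blocks have lengths 23, 6, 6.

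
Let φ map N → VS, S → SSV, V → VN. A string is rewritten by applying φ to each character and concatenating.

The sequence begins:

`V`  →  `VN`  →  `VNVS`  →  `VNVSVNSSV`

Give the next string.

Apply φ to VNVSVNSSV symbol by symbol: V→VN, N→VS, V→VN, S→SSV, V→VN, N→VS, S→SSV, S→SSV, V→VN; joined: VN VS VN SSV VN VS SSV SSV VN.

VNVSVNSSVVNVSSSVSSVVN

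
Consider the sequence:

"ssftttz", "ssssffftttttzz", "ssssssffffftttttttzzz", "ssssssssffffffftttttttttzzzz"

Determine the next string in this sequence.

Term n consists of 2n s's, followed by 2n-1 f's, followed by 2n+1 t's, followed by n z's (n = 1, 2, …).
At n = 5 the blocks have lengths 10, 9, 11, 5.

ssssssssssffffffffftttttttttttzzzzz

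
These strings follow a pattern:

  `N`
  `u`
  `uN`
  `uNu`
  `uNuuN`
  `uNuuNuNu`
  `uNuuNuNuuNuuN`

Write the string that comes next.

uNuuNuNuuNuuNuNuuNuNu

Each term (from the third on) is the previous term followed by the one before it: term 3 = u·N = uN.
The next term joins uNuuNuNuuNuuN and uNuuNuNu.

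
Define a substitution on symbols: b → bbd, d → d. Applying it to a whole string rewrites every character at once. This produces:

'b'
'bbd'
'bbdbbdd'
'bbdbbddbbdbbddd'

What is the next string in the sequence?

bbdbbddbbdbbdddbbdbbddbbdbbdddd

Replace each of the 15 characters of bbdbbddbbdbbddd in place — bbd bbd d bbd bbd d d bbd bbd d bbd bbd d d d — and concatenate.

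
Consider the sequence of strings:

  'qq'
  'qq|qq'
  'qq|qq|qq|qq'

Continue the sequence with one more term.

qq|qq|qq|qq|qq|qq|qq|qq

s(k+1) = s(k)·|·s(k) — each term doubles the last with '|' between the halves.
One more doubling of qq|qq|qq|qq gives the answer.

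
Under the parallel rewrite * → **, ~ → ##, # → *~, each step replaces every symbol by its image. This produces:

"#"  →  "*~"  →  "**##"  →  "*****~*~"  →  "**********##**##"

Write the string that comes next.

*********************~*~*****~*~

Replace each of the 16 characters of **********##**## in place — ** ** ** ** ** ** ** ** ** ** *~ *~ ** ** *~ *~ — and concatenate.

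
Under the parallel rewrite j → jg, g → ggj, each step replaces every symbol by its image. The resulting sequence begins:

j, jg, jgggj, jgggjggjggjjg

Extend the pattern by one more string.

jgggjggjggjjgggjggjjgggjggjjgjgggj

Applying the rule to each of the 13 symbols of jgggjggjggjjg gives the pieces jg ggj ggj ggj jg ggj ggj jg ggj ggj jg jg ggj, which concatenate to the answer.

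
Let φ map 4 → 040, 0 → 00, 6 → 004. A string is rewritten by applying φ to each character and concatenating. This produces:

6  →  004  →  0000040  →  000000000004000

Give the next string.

Replace each of the 15 characters of 000000000004000 in place — 00 00 00 00 00 00 00 00 00 00 00 040 00 00 00 — and concatenate.

0000000000000000000000040000000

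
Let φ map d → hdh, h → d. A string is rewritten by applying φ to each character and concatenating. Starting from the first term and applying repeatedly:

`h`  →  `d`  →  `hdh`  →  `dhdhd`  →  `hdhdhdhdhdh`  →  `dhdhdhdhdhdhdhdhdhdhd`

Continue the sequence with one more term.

hdhdhdhdhdhdhdhdhdhdhdhdhdhdhdhdhdhdhdhdhdh

Applying the rule to each of the 21 symbols of dhdhdhdhdhdhdhdhdhdhd gives the pieces hdh d hdh d hdh d hdh d hdh d hdh d hdh d hdh d hdh d hdh d hdh, which concatenate to the answer.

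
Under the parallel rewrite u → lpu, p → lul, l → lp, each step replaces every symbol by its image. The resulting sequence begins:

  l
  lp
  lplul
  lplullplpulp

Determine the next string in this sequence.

Rewriting each symbol of lplullplpulp: l→lp, p→lul, l→lp, u→lpu, l→lp, l→lp, p→lul, l→lp, p→lul, u→lpu, l→lp, p→lul, which concatenates to lp lul lp lpu lp lp lul lp lul lpu lp lul.

lplullplpulplplullplullpulplul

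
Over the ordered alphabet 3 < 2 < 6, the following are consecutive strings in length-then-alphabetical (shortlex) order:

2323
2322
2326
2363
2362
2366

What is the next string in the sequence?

2233

Treat 2366 as a base-3 numeral over the given alphabet and add one, carrying through any trailing 6's.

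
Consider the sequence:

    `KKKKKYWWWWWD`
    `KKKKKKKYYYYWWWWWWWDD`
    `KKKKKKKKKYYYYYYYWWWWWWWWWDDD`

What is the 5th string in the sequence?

KKKKKKKKKKKKKYYYYYYYYYYYYYWWWWWWWWWWWWWDDDDD

Term n consists of 2n+3 K's, followed by 3n-2 Y's, followed by 2n+3 W's, followed by n D's (n = 1, 2, …).
At n = 5 the blocks have lengths 13, 13, 13, 5.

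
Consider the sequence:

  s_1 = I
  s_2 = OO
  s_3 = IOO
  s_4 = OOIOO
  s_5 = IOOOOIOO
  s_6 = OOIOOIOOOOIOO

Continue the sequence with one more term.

IOOOOIOOOOIOOIOOOOIOO

From term 3 onward, concatenate the second-to-last term with the last: I·OO = IOO, OO·IOO = OOIOO, …
The next term joins IOOOOIOO and OOIOOIOOOOIOO.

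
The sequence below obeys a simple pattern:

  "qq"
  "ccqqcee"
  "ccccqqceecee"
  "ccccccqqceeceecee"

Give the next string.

s(k+1) = cc·s(k)·cee, so each term gains cc as a prefix and cee as a suffix.
So the next term is cc·ccccccqqceeceecee·cee.

ccccccccqqceeceeceecee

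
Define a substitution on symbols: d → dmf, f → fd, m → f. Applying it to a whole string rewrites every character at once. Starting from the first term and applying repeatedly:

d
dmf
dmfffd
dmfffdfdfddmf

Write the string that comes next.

dmfffdfdfddmffddmffddmfdmfffd

Replace each of the 13 characters of dmfffdfdfddmf in place — dmf f fd fd fd dmf fd dmf fd dmf dmf f fd — and concatenate.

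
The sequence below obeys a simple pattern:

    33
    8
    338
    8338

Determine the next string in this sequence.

3388338

This is a Fibonacci-style word recurrence s(k) = s(k−2)·s(k−1): e.g. 33·8 = 338.
Continuing: 338 · 8338 gives term 5.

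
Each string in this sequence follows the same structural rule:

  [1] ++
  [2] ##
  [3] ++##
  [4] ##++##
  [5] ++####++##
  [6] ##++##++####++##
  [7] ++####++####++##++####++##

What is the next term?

Each term (from the third on) is the two preceding terms concatenated in order: term 3 = ++·## = ++##.
So term 8 is ##++##++####++##·++####++####++##++####++##.

##++##++####++##++####++####++##++####++##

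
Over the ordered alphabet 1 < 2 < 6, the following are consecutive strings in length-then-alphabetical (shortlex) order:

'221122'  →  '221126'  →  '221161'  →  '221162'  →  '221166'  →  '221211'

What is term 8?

Stepping forward 2 times from 221211: 221211 → 221212, then the target.

221216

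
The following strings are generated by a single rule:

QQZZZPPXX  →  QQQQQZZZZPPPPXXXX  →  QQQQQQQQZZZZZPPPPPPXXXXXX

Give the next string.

Each string has the form Q^{3n-1} Z^{n+2} P^{2n} X^{2n} (n = 1, 2, …).
For the next term, n = 4, so the run lengths are 11, 6, 8, 8.

QQQQQQQQQQQZZZZZZPPPPPPPPXXXXXXXX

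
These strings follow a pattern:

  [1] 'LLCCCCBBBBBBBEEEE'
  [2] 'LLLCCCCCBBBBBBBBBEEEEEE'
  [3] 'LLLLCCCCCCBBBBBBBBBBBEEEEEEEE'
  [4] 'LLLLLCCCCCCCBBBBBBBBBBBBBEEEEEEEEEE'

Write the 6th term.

LLLLLLLCCCCCCCCCBBBBBBBBBBBBBBBBBEEEEEEEEEEEEEE

Reading off run lengths: L runs 2, 3, 4, 5; C runs 4, 5, 6, 7; B runs 7, 9, 11, 13; E runs 4, 6, 8, 10 — each is linear in n, where the shown terms are n = 2, 3, 4, 5.
For term 6, n = 7, so the run lengths are 7, 9, 17, 14.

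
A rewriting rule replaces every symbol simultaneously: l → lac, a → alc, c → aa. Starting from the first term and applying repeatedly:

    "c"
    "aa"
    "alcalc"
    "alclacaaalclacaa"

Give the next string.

alclacaalacalcaaalcalcalclacaalacalcaaalcalc

φ(alclacaaalclacaa) expands symbol-by-symbol to alc lac aa lac alc aa alc alc alc lac aa lac alc aa alc alc; joining the 16 pieces gives the next term.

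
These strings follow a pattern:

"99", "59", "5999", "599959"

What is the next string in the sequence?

5999595999

Each term (from the third on) is the previous term followed by the one before it: term 3 = 59·99 = 5999.
The next term joins 599959 and 5999.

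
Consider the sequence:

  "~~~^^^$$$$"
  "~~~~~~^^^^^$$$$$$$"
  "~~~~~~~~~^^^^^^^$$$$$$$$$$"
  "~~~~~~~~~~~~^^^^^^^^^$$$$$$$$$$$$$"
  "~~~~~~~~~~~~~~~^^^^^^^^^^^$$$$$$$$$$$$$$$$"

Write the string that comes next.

Each string has the form ~^{3n} ^^{2n+1} $^{3n+1} (n = 1, 2, …).
For the next term, n = 6, so the run lengths are 18, 13, 19.

~~~~~~~~~~~~~~~~~~^^^^^^^^^^^^^$$$$$$$$$$$$$$$$$$$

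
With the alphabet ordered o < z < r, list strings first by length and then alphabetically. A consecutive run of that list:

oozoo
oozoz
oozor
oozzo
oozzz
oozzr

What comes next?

Treat oozzr as a base-3 numeral over the given alphabet and add one, carrying through any trailing r's.

oozro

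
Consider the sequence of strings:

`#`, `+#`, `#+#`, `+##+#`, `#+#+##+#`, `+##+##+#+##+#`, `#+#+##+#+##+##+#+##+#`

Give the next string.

+##+##+#+##+##+#+##+#+##+##+#+##+#

Each term (from the third on) is the two preceding terms concatenated in order: term 3 = #·+# = #+#.
The next term joins +##+##+#+##+# and #+#+##+#+##+##+#+##+#.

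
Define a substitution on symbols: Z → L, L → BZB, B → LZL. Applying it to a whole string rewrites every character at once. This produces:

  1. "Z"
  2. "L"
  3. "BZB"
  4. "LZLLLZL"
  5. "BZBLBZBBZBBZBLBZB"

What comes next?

Replace each of the 17 characters of BZBLBZBBZBBZBLBZB in place — LZL L LZL BZB LZL L LZL LZL L LZL LZL L LZL BZB LZL L LZL — and concatenate.

LZLLLZLBZBLZLLLZLLZLLLZLLZLLLZLBZBLZLLLZL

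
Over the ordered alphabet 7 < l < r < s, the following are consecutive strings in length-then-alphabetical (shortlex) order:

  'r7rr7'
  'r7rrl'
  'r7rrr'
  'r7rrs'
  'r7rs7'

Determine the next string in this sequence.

r7rsl

Find the rightmost character of r7rs7 below s, bump it to the next letter, and reset everything to its right to 7.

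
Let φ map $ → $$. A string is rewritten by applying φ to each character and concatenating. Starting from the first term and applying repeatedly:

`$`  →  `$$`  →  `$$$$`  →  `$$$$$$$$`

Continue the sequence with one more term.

$$$$$$$$$$$$$$$$

Rewriting each symbol of $$$$$$$$: $→$$, $→$$, $→$$, $→$$, $→$$, $→$$, $→$$, $→$$, which concatenates to $$ $$ $$ $$ $$ $$ $$ $$.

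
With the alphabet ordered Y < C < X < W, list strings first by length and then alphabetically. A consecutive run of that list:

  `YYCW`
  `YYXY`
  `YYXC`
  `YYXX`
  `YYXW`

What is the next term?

Find the rightmost character of YYXW below W, bump it to the next letter, and reset everything to its right to Y.

YYWY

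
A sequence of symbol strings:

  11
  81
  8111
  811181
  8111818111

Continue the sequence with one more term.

This is a Fibonacci-style word recurrence s(k) = s(k−1)·s(k−2): e.g. 81·11 = 8111.
The next term joins 8111818111 and 811181.

8111818111811181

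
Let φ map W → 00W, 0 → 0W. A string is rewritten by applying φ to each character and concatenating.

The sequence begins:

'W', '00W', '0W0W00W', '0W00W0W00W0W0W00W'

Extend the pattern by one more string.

Rewriting the 17 symbols of 0W00W0W00W0W0W00W one by one yields 0W 00W 0W 0W 00W 0W 00W 0W 0W 00W 0W 00W 0W 00W 0W 0W 00W; concatenated:

0W00W0W0W00W0W00W0W0W00W0W00W0W00W0W0W00W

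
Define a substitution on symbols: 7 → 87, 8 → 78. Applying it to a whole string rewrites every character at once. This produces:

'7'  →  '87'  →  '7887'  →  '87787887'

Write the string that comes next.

Rewriting each symbol of 87787887: 8→78, 7→87, 7→87, 8→78, 7→87, 8→78, 8→78, 7→87, which concatenates to 78 87 87 78 87 78 78 87.

7887877887787887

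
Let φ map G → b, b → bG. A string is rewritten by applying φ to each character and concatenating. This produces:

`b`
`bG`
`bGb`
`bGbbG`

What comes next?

Rewriting each symbol of bGbbG: b→bG, G→b, b→bG, b→bG, G→b, which concatenates to bG b bG bG b.

bGbbGbGb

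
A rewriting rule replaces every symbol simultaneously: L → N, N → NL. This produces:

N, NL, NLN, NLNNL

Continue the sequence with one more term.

NLNNLNLN

Apply φ to NLNNL symbol by symbol: N→NL, L→N, N→NL, N→NL, L→N; joined: NL N NL NL N.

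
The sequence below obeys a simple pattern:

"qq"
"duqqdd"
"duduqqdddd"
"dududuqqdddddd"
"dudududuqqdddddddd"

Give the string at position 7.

dudududududuqqdddddddddddd

Each term wraps the previous one in du on the left and dd on the right.
From dudududuqqdddddddd, 2 further steps: dudududuqqdddddddd → dududududuqqdddddddddd → (answer).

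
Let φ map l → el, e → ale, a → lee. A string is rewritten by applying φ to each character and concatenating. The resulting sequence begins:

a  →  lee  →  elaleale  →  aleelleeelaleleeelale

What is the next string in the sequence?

Rewriting the 21 symbols of aleelleeelaleleeelale one by one yields lee el ale ale el el ale ale ale el lee el ale el ale ale ale el lee el ale; concatenated:

leeelalealeelelalealealeelleeelaleelalealealeelleeelale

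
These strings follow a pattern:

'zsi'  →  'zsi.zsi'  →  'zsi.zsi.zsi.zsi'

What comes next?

Each string is two copies of the previous one joined by '.'.
One more doubling of zsi.zsi.zsi.zsi gives the answer.

zsi.zsi.zsi.zsi.zsi.zsi.zsi.zsi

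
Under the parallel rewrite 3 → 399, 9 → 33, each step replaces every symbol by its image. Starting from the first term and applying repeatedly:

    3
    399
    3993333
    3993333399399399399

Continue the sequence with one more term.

Applying the rule to each of the 19 symbols of 3993333399399399399 gives the pieces 399 33 33 399 399 399 399 399 33 33 399 33 33 399 33 33 399 33 33, which concatenate to the answer.

39933333993993993993993333399333339933333993333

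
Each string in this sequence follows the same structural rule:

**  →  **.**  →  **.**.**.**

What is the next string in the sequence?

Every step duplicates the string with '.' between the halves.
Doubling **.**.**.** with '.' between the halves:

**.**.**.**.**.**.**.**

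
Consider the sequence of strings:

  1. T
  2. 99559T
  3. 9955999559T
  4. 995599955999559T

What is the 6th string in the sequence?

9955999559995599955999559T

Each term is the previous one with 99559 prepended.
From 995599955999559T, 2 further steps: 995599955999559T → 99559995599955999559T → (answer).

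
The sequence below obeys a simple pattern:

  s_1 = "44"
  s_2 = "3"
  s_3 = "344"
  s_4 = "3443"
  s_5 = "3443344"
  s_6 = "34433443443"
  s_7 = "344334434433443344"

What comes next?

From term 3 onward, concatenate the last term with the second-to-last: 3·44 = 344, 344·3 = 3443, …
So term 8 is 344334434433443344·34433443443.

34433443443344334434433443443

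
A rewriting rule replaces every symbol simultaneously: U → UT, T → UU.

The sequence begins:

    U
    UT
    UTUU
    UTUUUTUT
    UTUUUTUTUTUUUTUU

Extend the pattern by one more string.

Rewriting the 16 symbols of UTUUUTUTUTUUUTUU one by one yields UT UU UT UT UT UU UT UU UT UU UT UT UT UU UT UT; concatenated:

UTUUUTUTUTUUUTUUUTUUUTUTUTUUUTUT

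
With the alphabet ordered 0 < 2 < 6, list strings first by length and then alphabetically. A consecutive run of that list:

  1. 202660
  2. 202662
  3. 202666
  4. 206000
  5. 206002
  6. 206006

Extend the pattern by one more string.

The successor of 206006 increments the rightmost position that isn't already 6 and resets every position after it to 0.

206020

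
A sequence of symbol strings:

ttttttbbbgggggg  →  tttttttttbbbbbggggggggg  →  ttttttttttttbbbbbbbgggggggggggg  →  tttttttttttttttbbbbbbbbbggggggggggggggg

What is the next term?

Term n consists of 3n t's, followed by 2n-1 b's, followed by 3n g's, where the shown terms are n = 2, 3, 4, 5.
Setting n = 6 gives 18, 11, 18 characters in each block.

ttttttttttttttttttbbbbbbbbbbbgggggggggggggggggg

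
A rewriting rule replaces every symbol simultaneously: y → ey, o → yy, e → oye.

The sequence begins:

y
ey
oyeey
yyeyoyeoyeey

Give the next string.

Apply φ to yyeyoyeoyeey symbol by symbol: y→ey, y→ey, e→oye, y→ey, o→yy, y→ey, e→oye, o→yy, y→ey, e→oye, e→oye, y→ey; joined: ey ey oye ey yy ey oye yy ey oye oye ey.

eyeyoyeeyyyeyoyeyyeyoyeoyeey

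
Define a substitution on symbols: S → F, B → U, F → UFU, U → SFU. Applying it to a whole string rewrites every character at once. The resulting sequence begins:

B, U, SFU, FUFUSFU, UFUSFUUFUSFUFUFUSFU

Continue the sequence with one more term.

Applying the rule to each of the 19 symbols of UFUSFUUFUSFUFUFUSFU gives the pieces SFU UFU SFU F UFU SFU SFU UFU SFU F UFU SFU UFU SFU UFU SFU F UFU SFU, which concatenate to the answer.

SFUUFUSFUFUFUSFUSFUUFUSFUFUFUSFUUFUSFUUFUSFUFUFUSFU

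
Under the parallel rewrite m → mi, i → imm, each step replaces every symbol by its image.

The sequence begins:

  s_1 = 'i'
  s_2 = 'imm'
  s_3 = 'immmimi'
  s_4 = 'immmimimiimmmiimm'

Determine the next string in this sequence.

Rewriting the 17 symbols of immmimimiimmmiimm one by one yields imm mi mi mi imm mi imm mi imm imm mi mi mi imm imm mi mi; concatenated:

immmimimiimmmiimmmiimmimmmimimiimmimmmimi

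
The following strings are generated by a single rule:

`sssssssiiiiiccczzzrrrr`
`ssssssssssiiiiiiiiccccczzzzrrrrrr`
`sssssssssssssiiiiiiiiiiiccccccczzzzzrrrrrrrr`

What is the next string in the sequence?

ssssssssssssssssiiiiiiiiiiiiiiccccccccczzzzzzrrrrrrrrrr

Each string has the form s^{3n+1} i^{3n-1} c^{2n-1} z^{n+1} r^{2n}, where the shown terms are n = 2, 3, 4.
Setting n = 5 gives 16, 14, 9, 6, 10 characters in each block.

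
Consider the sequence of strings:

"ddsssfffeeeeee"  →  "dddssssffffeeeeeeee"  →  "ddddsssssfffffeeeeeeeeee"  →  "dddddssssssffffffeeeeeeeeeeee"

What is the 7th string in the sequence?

Each string has the form d^{n-1} s^{n} f^{n} e^{2n}, where the shown terms are n = 3, 4, 5, 6.
Setting n = 9 gives 8, 9, 9, 18 characters in each block.

ddddddddsssssssssfffffffffeeeeeeeeeeeeeeeeee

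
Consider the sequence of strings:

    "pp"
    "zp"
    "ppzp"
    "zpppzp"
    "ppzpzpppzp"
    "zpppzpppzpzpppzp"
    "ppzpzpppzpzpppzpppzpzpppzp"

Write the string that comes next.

zpppzpppzpzpppzpppzpzpppzpzpppzpppzpzpppzp

From term 3 onward, concatenate the second-to-last term with the last: pp·zp = ppzp, zp·ppzp = zpppzp, …
The next term joins zpppzpppzpzpppzp and ppzpzpppzpzpppzpppzpzpppzp.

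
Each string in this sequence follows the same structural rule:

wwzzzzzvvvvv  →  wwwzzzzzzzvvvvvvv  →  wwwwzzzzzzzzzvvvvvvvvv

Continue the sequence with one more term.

Reading off run lengths: w runs 2, 3, 4; z runs 5, 7, 9; v runs 5, 7, 9 — each is linear in n, where the shown terms are n = 2, 3, 4.
Setting n = 5 gives 5, 11, 11 characters in each block.

wwwwwzzzzzzzzzzzvvvvvvvvvvv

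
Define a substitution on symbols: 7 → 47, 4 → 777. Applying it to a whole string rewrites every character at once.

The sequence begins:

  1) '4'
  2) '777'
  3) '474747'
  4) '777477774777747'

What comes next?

474747777474747477774747474777747

Applying the rule to each of the 15 symbols of 777477774777747 gives the pieces 47 47 47 777 47 47 47 47 777 47 47 47 47 777 47, which concatenate to the answer.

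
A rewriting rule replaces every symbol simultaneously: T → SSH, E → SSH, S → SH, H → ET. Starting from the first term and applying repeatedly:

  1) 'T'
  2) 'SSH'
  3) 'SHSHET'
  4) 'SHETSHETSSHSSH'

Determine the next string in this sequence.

Applying the rule to each of the 14 symbols of SHETSHETSSHSSH gives the pieces SH ET SSH SSH SH ET SSH SSH SH SH ET SH SH ET, which concatenate to the answer.

SHETSSHSSHSHETSSHSSHSHSHETSHSHET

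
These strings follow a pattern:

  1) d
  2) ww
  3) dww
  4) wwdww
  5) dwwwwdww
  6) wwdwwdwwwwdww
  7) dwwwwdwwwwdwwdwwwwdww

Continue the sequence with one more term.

wwdwwdwwwwdwwdwwwwdwwwwdwwdwwwwdww

Each term (from the third on) is the two preceding terms concatenated in order: term 3 = d·ww = dww.
The next term joins wwdwwdwwwwdww and dwwwwdwwwwdwwdwwwwdww.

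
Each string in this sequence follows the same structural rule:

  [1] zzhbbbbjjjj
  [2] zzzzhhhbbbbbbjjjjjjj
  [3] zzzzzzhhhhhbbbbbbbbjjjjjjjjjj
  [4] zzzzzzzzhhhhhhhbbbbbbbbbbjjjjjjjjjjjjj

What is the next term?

zzzzzzzzzzhhhhhhhhhbbbbbbbbbbbbjjjjjjjjjjjjjjjj

The n-th term is 2n z's then 2n-1 h's then 2n+2 b's then 3n+1 j's (n = 1, 2, …).
At n = 5 the blocks have lengths 10, 9, 12, 16.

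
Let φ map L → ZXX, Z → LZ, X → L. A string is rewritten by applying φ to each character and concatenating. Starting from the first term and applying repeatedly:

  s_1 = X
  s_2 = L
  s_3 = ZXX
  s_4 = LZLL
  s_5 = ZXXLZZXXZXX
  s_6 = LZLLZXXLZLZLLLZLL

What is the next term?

ZXXLZZXXZXXLZLLZXXLZZXXLZZXXZXXZXXLZZXXZXX

Applying the rule to each of the 17 symbols of LZLLZXXLZLZLLLZLL gives the pieces ZXX LZ ZXX ZXX LZ L L ZXX LZ ZXX LZ ZXX ZXX ZXX LZ ZXX ZXX, which concatenate to the answer.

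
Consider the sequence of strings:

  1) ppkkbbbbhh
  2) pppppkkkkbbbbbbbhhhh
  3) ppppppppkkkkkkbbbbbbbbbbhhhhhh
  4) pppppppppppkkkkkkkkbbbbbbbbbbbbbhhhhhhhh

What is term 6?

Each string has the form p^{3n-1} k^{2n} b^{3n+1} h^{2n} (n = 1, 2, …).
Setting n = 6 gives 17, 12, 19, 12 characters in each block.

pppppppppppppppppkkkkkkkkkkkkbbbbbbbbbbbbbbbbbbbhhhhhhhhhhhh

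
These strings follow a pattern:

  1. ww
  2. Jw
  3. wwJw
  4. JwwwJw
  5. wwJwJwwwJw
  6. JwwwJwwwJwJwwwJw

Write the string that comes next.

This is a Fibonacci-style word recurrence s(k) = s(k−2)·s(k−1): e.g. ww·Jw = wwJw.
So term 7 is wwJwJwwwJw·JwwwJwwwJwJwwwJw.

wwJwJwwwJwJwwwJwwwJwJwwwJw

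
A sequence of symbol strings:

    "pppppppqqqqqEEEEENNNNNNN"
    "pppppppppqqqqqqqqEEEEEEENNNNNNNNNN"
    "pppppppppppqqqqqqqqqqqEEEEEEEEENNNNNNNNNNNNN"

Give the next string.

Reading off run lengths: p runs 7, 9, 11; q runs 5, 8, 11; E runs 5, 7, 9; N runs 7, 10, 13 — each is linear in n, where the shown terms are n = 2, 3, 4.
For the next term, n = 5, so the run lengths are 13, 14, 11, 16.

pppppppppppppqqqqqqqqqqqqqqEEEEEEEEEEENNNNNNNNNNNNNNNN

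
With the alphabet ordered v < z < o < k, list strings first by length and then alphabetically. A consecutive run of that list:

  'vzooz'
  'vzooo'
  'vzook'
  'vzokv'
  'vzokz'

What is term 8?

vzkvv

Continuing the enumeration 3 steps past vzokz: vzokz → vzoko → vzokk → (answer).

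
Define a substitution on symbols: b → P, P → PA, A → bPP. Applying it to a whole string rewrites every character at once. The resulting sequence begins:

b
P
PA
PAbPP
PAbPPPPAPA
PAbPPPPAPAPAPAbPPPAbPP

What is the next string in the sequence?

Rewriting the 22 symbols of PAbPPPPAPAPAPAbPPPAbPP one by one yields PA bPP P PA PA PA PA bPP PA bPP PA bPP PA bPP P PA PA PA bPP P PA PA; concatenated:

PAbPPPPAPAPAPAbPPPAbPPPAbPPPAbPPPPAPAPAbPPPPAPA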